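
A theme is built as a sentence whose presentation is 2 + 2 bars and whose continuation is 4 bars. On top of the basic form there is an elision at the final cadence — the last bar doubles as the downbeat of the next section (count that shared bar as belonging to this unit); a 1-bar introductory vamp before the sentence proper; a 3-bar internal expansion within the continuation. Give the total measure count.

Basic sentence: 2 + 2 + 4 = 8 bars.
8 (basic form) + 1 (introduction) + 3 (internal expansion) = 12.
The elision shares a bar with the next section but does not change this unit's count.

12 measures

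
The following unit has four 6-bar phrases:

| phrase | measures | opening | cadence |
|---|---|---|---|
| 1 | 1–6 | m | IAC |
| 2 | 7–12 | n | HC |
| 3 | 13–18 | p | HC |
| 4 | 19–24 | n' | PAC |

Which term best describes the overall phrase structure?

Four phrases in two halves: the first half (measures 1-12) ends with a half cadence, the second (mm. 13–24) with a perfect authentic cadence — a large antecedent–consequent pair, i.e. a double period.
Phrase 3 begins with different material from phrase 1, making it contrasting.

contrasting double period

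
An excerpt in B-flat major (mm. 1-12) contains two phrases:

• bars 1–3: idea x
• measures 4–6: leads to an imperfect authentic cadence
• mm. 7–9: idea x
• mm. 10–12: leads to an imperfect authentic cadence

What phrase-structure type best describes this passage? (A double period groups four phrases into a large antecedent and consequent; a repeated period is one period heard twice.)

repeated phrase

Both phrases have the same opening (x) and the same cadence (imperfect authentic cadence): the second is a restatement, not a consequent, so this is a repeated phrase rather than a period.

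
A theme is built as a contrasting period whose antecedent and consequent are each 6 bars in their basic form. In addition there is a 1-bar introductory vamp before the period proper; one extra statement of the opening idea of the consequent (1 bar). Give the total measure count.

Basic contrasting period: 6 + 6 = 12 bars.
12 (basic form) + 1 (introduction) + 1 (extra statement) = 14.

14 measures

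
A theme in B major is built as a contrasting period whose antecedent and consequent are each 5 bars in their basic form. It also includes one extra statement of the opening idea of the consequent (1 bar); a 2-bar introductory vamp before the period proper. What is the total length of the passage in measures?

13 measures

Basic contrasting period: 5 + 5 = 10 bars.
10 (basic form) + 1 (extra statement) + 2 (introduction) = 13.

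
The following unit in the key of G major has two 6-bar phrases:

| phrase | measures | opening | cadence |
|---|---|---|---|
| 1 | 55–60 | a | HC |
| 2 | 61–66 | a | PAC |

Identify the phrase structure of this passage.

parallel period

Phrase 1 ends with a half cadence (weaker) and phrase 2 with a perfect authentic cadence (stronger): antecedent + consequent = a period.
The two phrases open with the same material (a / a), so the period is parallel.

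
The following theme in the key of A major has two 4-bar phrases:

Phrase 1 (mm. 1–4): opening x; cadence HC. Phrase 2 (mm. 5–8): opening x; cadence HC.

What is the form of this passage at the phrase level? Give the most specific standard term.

Both phrases have the same opening (x) and the same cadence (half cadence): the second is a restatement, not a consequent, so this is a repeated phrase rather than a period.

repeated phrase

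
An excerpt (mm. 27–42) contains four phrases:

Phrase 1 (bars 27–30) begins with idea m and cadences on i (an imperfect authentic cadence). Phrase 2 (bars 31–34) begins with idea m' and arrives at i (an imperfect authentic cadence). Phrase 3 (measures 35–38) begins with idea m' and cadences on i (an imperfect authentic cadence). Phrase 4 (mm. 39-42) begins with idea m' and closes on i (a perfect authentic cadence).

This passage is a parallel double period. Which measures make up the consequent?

measures 35–42

In a double period the four phrases pair into a large antecedent (phrases 1–2, ending imperfect authentic cadence) and a large consequent (phrases 3–4, ending perfect authentic cadence). The consequent spans bars 35–42.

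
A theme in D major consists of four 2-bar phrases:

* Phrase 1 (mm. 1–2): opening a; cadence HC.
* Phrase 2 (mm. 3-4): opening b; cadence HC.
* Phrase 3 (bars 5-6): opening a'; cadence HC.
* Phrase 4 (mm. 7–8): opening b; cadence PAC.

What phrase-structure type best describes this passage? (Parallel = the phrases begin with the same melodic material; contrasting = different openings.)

parallel double period

Four phrases in two halves: the first half (bars 1–4) ends with a half cadence, the second (mm. 5–8) with a perfect authentic cadence — a large antecedent–consequent pair, i.e. a double period.
Phrase 3 begins with the same material as phrase 1, making it parallel.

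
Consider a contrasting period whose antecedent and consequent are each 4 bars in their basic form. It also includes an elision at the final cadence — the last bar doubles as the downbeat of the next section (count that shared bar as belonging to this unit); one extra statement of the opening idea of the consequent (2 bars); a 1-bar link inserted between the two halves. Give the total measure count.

11 measures

Basic contrasting period: 4 + 4 = 8 bars.
8 (basic form) + 2 (extra statement) + 1 (link) = 11.
The elision shares a bar with the next section but does not change this unit's count.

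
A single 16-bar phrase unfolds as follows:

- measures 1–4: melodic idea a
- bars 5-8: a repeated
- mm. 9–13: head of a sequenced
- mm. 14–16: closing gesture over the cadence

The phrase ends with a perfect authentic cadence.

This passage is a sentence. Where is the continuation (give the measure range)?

After the presentation (bars 1–8), the continuation covers the fragmentation through the cadence: measures 9–16.

measures 9–16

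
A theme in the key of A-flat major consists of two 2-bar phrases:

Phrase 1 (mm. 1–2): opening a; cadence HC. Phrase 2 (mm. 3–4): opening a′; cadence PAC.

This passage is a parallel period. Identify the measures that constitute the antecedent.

measures 1–2

The antecedent is the phrase ending with the weaker cadence (half cadence, phrase 1) and the consequent the one ending more conclusively (perfect authentic cadence, phrase 2); the antecedent is mm. 1–2.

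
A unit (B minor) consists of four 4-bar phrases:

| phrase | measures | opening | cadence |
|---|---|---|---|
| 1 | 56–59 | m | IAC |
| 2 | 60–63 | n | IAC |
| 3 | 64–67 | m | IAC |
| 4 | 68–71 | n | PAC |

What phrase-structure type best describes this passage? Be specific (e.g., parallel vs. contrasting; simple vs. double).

parallel double period

Four phrases in two halves: the first half (mm. 56–63) ends with an imperfect authentic cadence, the second (mm. 64-71) with a perfect authentic cadence — a large antecedent–consequent pair, i.e. a double period.
Phrase 3 begins with the same material as phrase 1, making it parallel.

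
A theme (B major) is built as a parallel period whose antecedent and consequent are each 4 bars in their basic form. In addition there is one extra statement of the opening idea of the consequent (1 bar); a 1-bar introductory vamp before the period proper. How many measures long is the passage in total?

Basic parallel period: 4 + 4 = 8 bars.
8 (basic form) + 1 (extra statement) + 1 (introduction) = 10.

10 measures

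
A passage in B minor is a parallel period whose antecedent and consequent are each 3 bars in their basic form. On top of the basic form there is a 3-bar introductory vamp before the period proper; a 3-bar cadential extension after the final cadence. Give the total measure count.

Basic parallel period: 3 + 3 = 6 bars.
6 (basic form) + 3 (introduction) + 3 (cadential extension) = 12.

12 measures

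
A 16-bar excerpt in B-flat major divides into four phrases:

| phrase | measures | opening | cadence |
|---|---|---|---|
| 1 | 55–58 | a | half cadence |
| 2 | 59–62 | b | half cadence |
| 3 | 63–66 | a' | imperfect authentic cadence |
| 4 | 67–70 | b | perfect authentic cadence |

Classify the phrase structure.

Four phrases in two halves: the first half (mm. 55–62) ends with a half cadence, the second (mm. 63-70) with a perfect authentic cadence — a large antecedent–consequent pair, i.e. a double period.
Phrase 3 begins with the same material as phrase 1, making it parallel.

parallel double period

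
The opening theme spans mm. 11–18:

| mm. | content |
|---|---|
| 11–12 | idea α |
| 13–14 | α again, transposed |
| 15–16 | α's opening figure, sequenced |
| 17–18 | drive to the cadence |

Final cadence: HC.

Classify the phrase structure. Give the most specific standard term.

Basic idea (mm. 11-12) + its repetition (bars 13–14) form the presentation; fragmentation and cadence (measures 15–18) form the continuation — the 8-bar whole is a sentence.

sentence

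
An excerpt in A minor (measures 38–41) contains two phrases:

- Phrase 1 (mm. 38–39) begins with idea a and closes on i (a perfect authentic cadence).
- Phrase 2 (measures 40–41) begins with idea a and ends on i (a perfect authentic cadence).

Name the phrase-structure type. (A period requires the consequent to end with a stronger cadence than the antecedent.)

repeated phrase

Both phrases have the same opening (a) and the same cadence (perfect authentic cadence): the second is a restatement, not a consequent, so this is a repeated phrase rather than a period.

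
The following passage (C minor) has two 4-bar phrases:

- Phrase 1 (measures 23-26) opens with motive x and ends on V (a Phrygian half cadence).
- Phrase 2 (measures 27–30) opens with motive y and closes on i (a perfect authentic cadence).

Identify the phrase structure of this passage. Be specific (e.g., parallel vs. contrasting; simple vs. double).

contrasting period

Phrase 1 ends with a Phrygian half cadence (weaker) and phrase 2 with a perfect authentic cadence (stronger): antecedent + consequent = a period.
The two phrases open with different material (x / y), so the period is contrasting.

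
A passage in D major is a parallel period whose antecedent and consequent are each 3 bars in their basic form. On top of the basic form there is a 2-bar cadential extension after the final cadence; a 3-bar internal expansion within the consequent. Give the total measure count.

11 measures

Basic parallel period: 3 + 3 = 6 bars.
6 (basic form) + 2 (cadential extension) + 3 (internal expansion) = 11.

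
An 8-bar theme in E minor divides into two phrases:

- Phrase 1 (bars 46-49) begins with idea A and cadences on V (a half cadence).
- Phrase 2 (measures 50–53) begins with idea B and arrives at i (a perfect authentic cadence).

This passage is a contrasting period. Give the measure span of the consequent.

The antecedent is the phrase ending with the weaker cadence (half cadence, phrase 1) and the consequent the one ending more conclusively (perfect authentic cadence, phrase 2); the consequent is mm. 50-53.

measures 50–53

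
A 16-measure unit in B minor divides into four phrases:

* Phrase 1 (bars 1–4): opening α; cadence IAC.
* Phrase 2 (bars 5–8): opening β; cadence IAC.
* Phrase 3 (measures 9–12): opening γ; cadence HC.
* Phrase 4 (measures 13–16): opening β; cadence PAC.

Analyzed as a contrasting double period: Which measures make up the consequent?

In a double period the four phrases pair into a large antecedent (phrases 1–2, ending imperfect authentic cadence) and a large consequent (phrases 3–4, ending perfect authentic cadence). The consequent spans bars 9–16.

measures 9–16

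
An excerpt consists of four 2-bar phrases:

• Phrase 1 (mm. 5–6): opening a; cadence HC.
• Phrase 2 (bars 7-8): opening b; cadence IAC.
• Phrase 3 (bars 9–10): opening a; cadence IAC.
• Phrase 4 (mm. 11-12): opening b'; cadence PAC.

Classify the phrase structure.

Four phrases in two halves: the first half (mm. 5–8) ends with an imperfect authentic cadence, the second (bars 9-12) with a perfect authentic cadence — a large antecedent–consequent pair, i.e. a double period.
Phrase 3 begins with the same material as phrase 1, making it parallel.

parallel double period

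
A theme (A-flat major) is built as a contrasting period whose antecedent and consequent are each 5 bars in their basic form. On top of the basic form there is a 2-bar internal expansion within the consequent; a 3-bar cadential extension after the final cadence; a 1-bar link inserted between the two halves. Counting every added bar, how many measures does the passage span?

16 measures

Basic contrasting period: 5 + 5 = 10 bars.
10 (basic form) + 2 (internal expansion) + 3 (cadential extension) + 1 (link) = 16.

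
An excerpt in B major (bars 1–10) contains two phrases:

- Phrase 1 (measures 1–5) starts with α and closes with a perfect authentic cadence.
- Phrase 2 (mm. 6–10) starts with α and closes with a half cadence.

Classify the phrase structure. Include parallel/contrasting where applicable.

phrase group

The second phrase closes with a half cadence, which is not stronger than the first phrase's perfect authentic cadence; without a weak→strong cadential pair there is no antecedent–consequent relationship, so this is a phrase group rather than a period.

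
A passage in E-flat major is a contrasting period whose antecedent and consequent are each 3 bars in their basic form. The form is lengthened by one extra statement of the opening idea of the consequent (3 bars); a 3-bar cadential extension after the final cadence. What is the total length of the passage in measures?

Basic contrasting period: 3 + 3 = 6 bars.
6 (basic form) + 3 (extra statement) + 3 (cadential extension) = 12.

12 measures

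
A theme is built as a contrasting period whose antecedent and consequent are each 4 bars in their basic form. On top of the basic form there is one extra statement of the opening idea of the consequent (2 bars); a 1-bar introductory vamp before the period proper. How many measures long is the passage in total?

Basic contrasting period: 4 + 4 = 8 bars.
8 (basic form) + 2 (extra statement) + 1 (introduction) = 11.

11 measures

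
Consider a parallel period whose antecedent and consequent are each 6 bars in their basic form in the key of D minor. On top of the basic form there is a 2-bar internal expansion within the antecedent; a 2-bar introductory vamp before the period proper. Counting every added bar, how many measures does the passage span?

Basic parallel period: 6 + 6 = 12 bars.
12 (basic form) + 2 (internal expansion) + 2 (introduction) = 16.

16 measures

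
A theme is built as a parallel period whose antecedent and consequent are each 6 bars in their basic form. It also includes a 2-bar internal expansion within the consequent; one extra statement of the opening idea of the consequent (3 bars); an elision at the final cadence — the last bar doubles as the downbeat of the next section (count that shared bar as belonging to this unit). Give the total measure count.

Basic parallel period: 6 + 6 = 12 bars.
12 (basic form) + 2 (internal expansion) + 3 (extra statement) = 17.
The elision shares a bar with the next section but does not change this unit's count.

17 measures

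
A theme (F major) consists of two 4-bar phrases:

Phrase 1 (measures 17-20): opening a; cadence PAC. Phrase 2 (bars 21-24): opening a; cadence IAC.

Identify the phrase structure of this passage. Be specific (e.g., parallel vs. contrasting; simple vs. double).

phrase group

The second phrase closes with an imperfect authentic cadence, which is not stronger than the first phrase's perfect authentic cadence; without a weak→strong cadential pair there is no antecedent–consequent relationship, so this is a phrase group rather than a period.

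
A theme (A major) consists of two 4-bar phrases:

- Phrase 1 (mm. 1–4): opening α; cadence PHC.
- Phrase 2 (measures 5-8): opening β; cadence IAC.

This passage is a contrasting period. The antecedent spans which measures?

The antecedent is the phrase ending with the weaker cadence (Phrygian half cadence, phrase 1) and the consequent the one ending more conclusively (imperfect authentic cadence, phrase 2); the antecedent is measures 1-4.

measures 1–4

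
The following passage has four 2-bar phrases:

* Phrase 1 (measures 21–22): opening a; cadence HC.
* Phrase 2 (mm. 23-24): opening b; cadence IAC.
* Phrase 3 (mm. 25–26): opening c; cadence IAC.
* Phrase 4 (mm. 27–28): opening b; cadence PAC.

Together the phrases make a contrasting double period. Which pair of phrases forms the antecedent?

phrases 1 and 2

In a double period the first pair of phrases (ending imperfect authentic cadence) is the large antecedent and the second pair (ending perfect authentic cadence) is the large consequent; the antecedent is phrases 1 and 2.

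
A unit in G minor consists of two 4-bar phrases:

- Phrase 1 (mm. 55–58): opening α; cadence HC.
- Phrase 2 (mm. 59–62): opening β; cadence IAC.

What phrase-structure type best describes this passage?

Phrase 1 ends with a half cadence (weaker) and phrase 2 with an imperfect authentic cadence (stronger): antecedent + consequent = a period.
The two phrases open with different material (α / β), so the period is contrasting.

contrasting period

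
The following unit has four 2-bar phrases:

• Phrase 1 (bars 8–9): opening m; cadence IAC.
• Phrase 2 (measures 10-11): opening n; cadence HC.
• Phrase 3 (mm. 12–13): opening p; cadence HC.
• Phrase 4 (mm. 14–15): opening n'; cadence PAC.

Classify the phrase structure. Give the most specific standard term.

contrasting double period

Four phrases in two halves: the first half (mm. 8–11) ends with a half cadence, the second (measures 12–15) with a perfect authentic cadence — a large antecedent–consequent pair, i.e. a double period.
Phrase 3 begins with different material from phrase 1, making it contrasting.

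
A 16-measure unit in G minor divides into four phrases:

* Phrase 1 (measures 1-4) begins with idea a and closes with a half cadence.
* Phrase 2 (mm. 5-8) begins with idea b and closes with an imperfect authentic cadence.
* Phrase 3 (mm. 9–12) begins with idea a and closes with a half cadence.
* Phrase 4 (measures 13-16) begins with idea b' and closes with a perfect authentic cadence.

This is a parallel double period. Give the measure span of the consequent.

In a double period the first pair of phrases (ending imperfect authentic cadence) is the large antecedent and the second pair (ending perfect authentic cadence) is the large consequent; the consequent is measures 9–16.

measures 9–16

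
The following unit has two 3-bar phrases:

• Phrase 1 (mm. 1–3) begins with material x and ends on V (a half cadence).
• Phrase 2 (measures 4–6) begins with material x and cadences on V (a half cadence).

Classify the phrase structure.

Both phrases have the same opening (x) and the same cadence (half cadence): the second is a restatement, not a consequent, so this is a repeated phrase rather than a period.

repeated phrase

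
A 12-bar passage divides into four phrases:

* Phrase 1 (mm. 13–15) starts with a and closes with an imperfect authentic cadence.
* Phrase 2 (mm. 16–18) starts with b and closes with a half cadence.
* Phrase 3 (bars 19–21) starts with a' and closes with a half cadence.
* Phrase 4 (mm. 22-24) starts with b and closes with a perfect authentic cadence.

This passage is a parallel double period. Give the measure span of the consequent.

measures 19–24

In a double period the four phrases pair into a large antecedent (phrases 1–2, ending half cadence) and a large consequent (phrases 3–4, ending perfect authentic cadence). The consequent spans measures 19–24.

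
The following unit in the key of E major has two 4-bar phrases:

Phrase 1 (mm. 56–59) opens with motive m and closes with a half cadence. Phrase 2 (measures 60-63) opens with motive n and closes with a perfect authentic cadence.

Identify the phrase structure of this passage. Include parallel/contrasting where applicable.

Phrase 1 ends with a half cadence (weaker) and phrase 2 with a perfect authentic cadence (stronger): antecedent + consequent = a period.
The two phrases open with different material (m / n), so the period is contrasting.

contrasting period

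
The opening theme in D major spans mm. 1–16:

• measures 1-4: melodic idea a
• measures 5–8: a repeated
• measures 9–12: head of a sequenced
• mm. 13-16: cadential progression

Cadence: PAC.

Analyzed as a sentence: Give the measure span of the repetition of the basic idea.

The presentation of a sentence is the basic idea (bars 1-4) plus its repetition (measures 5–8); the repetition of the basic idea is therefore mm. 5-8.

measures 5–8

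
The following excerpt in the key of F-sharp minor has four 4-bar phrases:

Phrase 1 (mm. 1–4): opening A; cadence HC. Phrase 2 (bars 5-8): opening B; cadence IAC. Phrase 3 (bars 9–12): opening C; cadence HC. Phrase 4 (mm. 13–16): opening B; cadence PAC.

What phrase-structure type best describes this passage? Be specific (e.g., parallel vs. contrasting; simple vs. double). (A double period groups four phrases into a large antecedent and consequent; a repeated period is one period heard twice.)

Four phrases in two halves: the first half (mm. 1–8) ends with an imperfect authentic cadence, the second (mm. 9-16) with a perfect authentic cadence — a large antecedent–consequent pair, i.e. a double period.
Phrase 3 begins with different material from phrase 1, making it contrasting.

contrasting double period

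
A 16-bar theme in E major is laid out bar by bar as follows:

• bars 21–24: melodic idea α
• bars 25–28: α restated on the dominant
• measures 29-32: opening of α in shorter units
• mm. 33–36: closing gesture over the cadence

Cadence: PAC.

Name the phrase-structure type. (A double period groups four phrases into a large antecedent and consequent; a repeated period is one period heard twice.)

sentence

Basic idea (measures 21–24) + its repetition (bars 25–28) form the presentation; fragmentation and cadence (mm. 29-36) form the continuation — the 16-bar whole is a sentence.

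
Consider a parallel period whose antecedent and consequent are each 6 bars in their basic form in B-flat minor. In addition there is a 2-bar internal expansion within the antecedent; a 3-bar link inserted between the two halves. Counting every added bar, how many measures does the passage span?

17 measures

Basic parallel period: 6 + 6 = 12 bars.
12 (basic form) + 2 (internal expansion) + 3 (link) = 17.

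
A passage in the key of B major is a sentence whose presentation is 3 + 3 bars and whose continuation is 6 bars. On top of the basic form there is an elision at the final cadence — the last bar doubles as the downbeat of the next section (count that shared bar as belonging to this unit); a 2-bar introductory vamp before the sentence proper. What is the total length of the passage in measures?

Basic sentence: 3 + 3 + 6 = 12 bars.
12 (basic form) + 2 (introduction) = 14.
The elision shares a bar with the next section but does not change this unit's count.

14 measures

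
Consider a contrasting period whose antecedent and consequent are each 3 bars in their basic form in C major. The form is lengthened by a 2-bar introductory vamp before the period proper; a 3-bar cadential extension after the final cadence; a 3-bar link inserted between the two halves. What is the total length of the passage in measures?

Basic contrasting period: 3 + 3 = 6 bars.
6 (basic form) + 2 (introduction) + 3 (cadential extension) + 3 (link) = 14.

14 measures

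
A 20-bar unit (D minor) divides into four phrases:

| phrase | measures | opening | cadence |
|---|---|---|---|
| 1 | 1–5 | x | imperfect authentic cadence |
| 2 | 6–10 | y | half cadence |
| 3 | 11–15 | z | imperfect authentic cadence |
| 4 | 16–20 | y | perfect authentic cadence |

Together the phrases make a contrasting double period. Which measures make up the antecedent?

measures 1–10

In a double period the first pair of phrases (ending half cadence) is the large antecedent and the second pair (ending perfect authentic cadence) is the large consequent; the antecedent is measures 1–10.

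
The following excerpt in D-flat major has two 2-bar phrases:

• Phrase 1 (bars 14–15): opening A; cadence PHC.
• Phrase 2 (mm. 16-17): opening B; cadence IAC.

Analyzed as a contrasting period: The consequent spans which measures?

measures 16–17

The antecedent is the phrase ending with the weaker cadence (Phrygian half cadence, phrase 1) and the consequent the one ending more conclusively (imperfect authentic cadence, phrase 2); the consequent is measures 16-17.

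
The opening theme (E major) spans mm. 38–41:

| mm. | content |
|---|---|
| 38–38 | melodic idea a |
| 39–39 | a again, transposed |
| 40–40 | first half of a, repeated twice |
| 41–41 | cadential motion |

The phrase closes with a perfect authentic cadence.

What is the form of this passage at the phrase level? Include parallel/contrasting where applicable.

sentence

Basic idea (bar 38) + its repetition (measure 39) form the presentation; fragmentation and cadence (bars 40-41) form the continuation — the 4-bar whole is a sentence.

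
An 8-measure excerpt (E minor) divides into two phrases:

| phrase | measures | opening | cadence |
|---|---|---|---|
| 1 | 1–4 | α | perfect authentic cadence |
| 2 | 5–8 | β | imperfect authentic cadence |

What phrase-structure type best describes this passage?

phrase group

The second phrase closes with an imperfect authentic cadence, which is not stronger than the first phrase's perfect authentic cadence; without a weak→strong cadential pair there is no antecedent–consequent relationship, so this is a phrase group rather than a period.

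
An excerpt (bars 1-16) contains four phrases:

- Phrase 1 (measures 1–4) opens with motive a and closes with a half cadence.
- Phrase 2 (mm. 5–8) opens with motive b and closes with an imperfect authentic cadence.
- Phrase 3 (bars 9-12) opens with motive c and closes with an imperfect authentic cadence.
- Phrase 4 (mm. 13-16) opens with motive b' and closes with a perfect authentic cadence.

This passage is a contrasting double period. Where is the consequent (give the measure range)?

measures 9–16

In a double period the four phrases pair into a large antecedent (phrases 1–2, ending imperfect authentic cadence) and a large consequent (phrases 3–4, ending perfect authentic cadence). The consequent spans measures 9–16.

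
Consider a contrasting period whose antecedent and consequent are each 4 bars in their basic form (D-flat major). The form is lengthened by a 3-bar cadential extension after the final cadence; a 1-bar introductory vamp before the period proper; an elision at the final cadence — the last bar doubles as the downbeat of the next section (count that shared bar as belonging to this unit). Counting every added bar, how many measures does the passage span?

12 measures

Basic contrasting period: 4 + 4 = 8 bars.
8 (basic form) + 3 (cadential extension) + 1 (introduction) = 12.
The elision shares a bar with the next section but does not change this unit's count.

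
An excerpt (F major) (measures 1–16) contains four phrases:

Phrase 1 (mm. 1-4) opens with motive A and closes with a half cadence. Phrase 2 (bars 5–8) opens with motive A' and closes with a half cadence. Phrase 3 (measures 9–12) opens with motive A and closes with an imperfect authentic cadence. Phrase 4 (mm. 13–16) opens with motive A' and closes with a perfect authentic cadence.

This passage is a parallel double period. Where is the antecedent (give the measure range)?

measures 1–8

In a double period the four phrases pair into a large antecedent (phrases 1–2, ending half cadence) and a large consequent (phrases 3–4, ending perfect authentic cadence). The antecedent spans mm. 1-8.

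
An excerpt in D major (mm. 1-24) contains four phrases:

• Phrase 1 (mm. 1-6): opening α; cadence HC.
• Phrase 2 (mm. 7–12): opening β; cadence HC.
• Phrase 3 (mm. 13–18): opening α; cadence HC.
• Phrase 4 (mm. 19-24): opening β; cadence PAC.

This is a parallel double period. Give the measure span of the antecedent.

measures 1–12

In a double period the first pair of phrases (ending half cadence) is the large antecedent and the second pair (ending perfect authentic cadence) is the large consequent; the antecedent is measures 1–12.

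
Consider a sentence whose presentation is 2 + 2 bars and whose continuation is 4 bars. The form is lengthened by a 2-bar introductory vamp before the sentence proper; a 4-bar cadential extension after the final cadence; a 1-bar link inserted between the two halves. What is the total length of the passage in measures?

Basic sentence: 2 + 2 + 4 = 8 bars.
8 (basic form) + 2 (introduction) + 4 (cadential extension) + 1 (link) = 15.

15 measures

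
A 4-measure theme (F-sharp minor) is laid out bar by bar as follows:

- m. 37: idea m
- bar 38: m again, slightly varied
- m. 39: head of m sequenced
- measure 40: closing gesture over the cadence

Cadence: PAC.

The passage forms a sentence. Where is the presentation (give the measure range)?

The presentation of a sentence is the basic idea (bar 37) plus its repetition (m. 38); the presentation is therefore mm. 37-38.

measures 37–38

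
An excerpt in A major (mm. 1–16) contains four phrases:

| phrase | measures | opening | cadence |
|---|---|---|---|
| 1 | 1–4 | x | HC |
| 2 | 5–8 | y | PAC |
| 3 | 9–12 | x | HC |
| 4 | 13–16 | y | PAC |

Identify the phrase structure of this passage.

The cadence pattern HC–PAC–HC–PAC is weak–strong twice, and phrases 3–4 restate phrases 1–2: a period heard twice, not a double period (which would end weakly at phrase 2).

repeated period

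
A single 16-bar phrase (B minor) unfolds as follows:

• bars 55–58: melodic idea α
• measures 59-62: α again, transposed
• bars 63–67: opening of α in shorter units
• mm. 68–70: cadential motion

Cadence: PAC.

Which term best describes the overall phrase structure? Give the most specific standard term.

Basic idea (mm. 55-58) + its repetition (bars 59-62) form the presentation; fragmentation and cadence (mm. 63-70) form the continuation — the 16-bar whole is a sentence.

sentence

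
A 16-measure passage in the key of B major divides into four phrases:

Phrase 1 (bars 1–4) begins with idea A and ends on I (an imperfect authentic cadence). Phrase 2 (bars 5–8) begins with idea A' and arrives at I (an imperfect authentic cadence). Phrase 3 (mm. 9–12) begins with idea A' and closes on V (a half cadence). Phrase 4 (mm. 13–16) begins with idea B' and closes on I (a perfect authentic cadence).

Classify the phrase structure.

parallel double period

Four phrases in two halves: the first half (mm. 1–8) ends with an imperfect authentic cadence, the second (bars 9-16) with a perfect authentic cadence — a large antecedent–consequent pair, i.e. a double period.
Phrase 3 begins with the same material as phrase 1, making it parallel.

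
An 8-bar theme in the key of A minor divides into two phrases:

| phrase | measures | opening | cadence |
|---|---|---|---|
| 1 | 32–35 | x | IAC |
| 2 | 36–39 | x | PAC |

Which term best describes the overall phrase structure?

Phrase 1 ends with an imperfect authentic cadence (weaker) and phrase 2 with a perfect authentic cadence (stronger): antecedent + consequent = a period.
The two phrases open with the same material (x / x), so the period is parallel.

parallel period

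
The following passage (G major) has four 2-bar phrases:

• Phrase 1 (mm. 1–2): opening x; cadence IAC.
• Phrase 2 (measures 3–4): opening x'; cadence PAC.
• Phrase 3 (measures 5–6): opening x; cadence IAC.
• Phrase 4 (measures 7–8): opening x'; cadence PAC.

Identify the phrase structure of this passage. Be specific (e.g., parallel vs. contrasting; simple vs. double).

repeated period

The cadence pattern IAC–PAC–IAC–PAC is weak–strong twice, and phrases 3–4 restate phrases 1–2: a period heard twice, not a double period (which would end weakly at phrase 2).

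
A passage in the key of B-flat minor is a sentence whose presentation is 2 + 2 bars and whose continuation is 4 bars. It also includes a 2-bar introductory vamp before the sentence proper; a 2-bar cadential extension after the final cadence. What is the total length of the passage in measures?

Basic sentence: 2 + 2 + 4 = 8 bars.
8 (basic form) + 2 (introduction) + 2 (cadential extension) = 12.

12 measures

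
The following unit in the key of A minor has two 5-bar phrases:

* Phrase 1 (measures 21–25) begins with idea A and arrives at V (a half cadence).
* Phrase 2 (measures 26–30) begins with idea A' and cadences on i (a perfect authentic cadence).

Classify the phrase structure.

Phrase 1 ends with a half cadence (weaker) and phrase 2 with a perfect authentic cadence (stronger): antecedent + consequent = a period.
The two phrases open with the same material (A / A'), so the period is parallel.

parallel period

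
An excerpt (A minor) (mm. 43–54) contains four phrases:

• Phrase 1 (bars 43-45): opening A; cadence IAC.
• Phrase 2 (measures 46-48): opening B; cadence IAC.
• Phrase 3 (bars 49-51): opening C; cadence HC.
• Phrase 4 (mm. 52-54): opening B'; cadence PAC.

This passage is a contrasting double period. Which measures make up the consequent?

measures 49–54

In a double period the four phrases pair into a large antecedent (phrases 1–2, ending imperfect authentic cadence) and a large consequent (phrases 3–4, ending perfect authentic cadence). The consequent spans bars 49-54.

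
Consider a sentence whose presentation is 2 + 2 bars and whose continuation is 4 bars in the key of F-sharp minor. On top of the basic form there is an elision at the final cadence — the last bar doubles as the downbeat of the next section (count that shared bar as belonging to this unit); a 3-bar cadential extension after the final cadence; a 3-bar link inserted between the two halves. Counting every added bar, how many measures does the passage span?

14 measures

Basic sentence: 2 + 2 + 4 = 8 bars.
8 (basic form) + 3 (cadential extension) + 3 (link) = 14.
The elision shares a bar with the next section but does not change this unit's count.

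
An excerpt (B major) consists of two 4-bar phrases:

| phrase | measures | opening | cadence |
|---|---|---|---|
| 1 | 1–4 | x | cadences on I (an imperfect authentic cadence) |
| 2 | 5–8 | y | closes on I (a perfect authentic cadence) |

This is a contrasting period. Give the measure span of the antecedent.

The phrase ending with the weaker cadence (imperfect authentic cadence) is the antecedent; the one ending more conclusively (perfect authentic cadence) is the consequent. The antecedent is measures 1–4.

measures 1–4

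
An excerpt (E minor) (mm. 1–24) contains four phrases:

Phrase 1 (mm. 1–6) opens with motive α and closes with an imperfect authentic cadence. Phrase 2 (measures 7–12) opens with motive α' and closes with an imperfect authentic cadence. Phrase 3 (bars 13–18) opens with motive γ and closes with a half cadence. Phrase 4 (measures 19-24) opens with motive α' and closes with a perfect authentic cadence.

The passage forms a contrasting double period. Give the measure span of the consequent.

measures 13–24

In a double period the first pair of phrases (ending imperfect authentic cadence) is the large antecedent and the second pair (ending perfect authentic cadence) is the large consequent; the consequent is measures 13–24.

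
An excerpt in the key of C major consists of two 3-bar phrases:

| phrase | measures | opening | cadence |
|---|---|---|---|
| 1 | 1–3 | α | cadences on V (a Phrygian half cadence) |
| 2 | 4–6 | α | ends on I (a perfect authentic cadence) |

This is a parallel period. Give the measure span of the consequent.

The phrase ending with the weaker cadence (Phrygian half cadence) is the antecedent; the one ending more conclusively (perfect authentic cadence) is the consequent. The consequent is measures 4–6.

measures 4–6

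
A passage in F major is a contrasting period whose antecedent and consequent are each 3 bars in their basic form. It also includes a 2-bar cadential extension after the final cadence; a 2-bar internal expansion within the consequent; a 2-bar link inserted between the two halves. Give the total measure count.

Basic contrasting period: 3 + 3 = 6 bars.
6 (basic form) + 2 (cadential extension) + 2 (internal expansion) + 2 (link) = 12.

12 measures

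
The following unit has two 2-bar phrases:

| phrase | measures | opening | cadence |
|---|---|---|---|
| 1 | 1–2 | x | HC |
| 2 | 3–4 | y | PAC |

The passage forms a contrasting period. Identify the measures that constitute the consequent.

measures 3–4

The antecedent is the phrase ending with the weaker cadence (half cadence, phrase 1) and the consequent the one ending more conclusively (perfect authentic cadence, phrase 2); the consequent is bars 3–4.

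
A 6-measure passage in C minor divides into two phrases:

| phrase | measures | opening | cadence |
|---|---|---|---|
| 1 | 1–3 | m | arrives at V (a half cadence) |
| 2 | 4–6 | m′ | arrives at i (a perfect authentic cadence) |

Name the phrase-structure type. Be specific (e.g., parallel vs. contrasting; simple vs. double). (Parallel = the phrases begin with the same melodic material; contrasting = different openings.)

parallel period

Phrase 1 ends with a half cadence (weaker) and phrase 2 with a perfect authentic cadence (stronger): antecedent + consequent = a period.
The two phrases open with the same material (m / m′), so the period is parallel.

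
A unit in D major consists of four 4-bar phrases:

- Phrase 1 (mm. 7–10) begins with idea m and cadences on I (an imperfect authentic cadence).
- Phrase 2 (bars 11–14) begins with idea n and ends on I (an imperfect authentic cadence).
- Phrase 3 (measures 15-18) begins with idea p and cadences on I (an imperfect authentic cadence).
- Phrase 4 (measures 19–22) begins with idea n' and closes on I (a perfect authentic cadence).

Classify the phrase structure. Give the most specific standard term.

Four phrases in two halves: the first half (measures 7–14) ends with an imperfect authentic cadence, the second (mm. 15-22) with a perfect authentic cadence — a large antecedent–consequent pair, i.e. a double period.
Phrase 3 begins with different material from phrase 1, making it contrasting.

contrasting double period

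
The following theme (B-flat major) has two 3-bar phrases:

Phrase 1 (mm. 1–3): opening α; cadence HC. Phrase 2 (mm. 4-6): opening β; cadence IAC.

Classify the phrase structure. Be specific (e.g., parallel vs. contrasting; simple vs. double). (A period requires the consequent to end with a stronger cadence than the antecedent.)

contrasting period

Phrase 1 ends with a half cadence (weaker) and phrase 2 with an imperfect authentic cadence (stronger): antecedent + consequent = a period.
The two phrases open with different material (α / β), so the period is contrasting.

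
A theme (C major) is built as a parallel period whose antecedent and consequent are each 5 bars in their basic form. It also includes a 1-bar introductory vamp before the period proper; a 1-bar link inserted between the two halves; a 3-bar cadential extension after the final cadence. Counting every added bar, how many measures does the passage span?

15 measures

Basic parallel period: 5 + 5 = 10 bars.
10 (basic form) + 1 (introduction) + 1 (link) + 3 (cadential extension) = 15.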